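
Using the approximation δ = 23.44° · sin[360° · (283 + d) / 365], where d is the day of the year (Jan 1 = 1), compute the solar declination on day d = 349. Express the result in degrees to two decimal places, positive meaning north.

360 × (283 + 349) / 365 = 623.342°; sin(623.342°) = -0.9933.
δ = 23.44 × -0.9933 = -23.283° ≈ -23.28°.

-23.28°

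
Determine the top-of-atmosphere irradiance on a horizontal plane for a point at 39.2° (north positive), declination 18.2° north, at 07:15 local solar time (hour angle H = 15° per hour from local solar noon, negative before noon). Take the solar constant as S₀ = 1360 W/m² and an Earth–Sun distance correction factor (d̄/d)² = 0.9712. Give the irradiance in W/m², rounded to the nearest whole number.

573 W/m²

Hour angle H = 15° × (7.25 − 12) = -71.25°.
With φ = 39.2°, δ = 18.2°, H = -71.25°: sin φ sin δ = 0.1974, cos φ cos δ cos H = 0.2366, so cos θ_z = 0.4340.
Top-of-atmosphere irradiance = S₀ (d̄/d)² cos θ_z = 1360 × 0.9712 × 0.4340 = 573.24 W/m².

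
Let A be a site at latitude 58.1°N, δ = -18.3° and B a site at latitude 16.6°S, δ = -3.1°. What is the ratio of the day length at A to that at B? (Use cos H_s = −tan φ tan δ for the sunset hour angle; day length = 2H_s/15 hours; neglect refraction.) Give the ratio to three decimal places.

A: H_s = arccos(−tan 58.1° · tan -18.3°) = 57.91°, so 2H_s/15 = 7.7213 h.
B: H_s = arccos(−tan -16.6° · tan -3.1°) = 90.93°, so 2H_s/15 = 12.1240 h.
Ratio A/B = 7.7213 / 12.1240 = 0.6369.

0.637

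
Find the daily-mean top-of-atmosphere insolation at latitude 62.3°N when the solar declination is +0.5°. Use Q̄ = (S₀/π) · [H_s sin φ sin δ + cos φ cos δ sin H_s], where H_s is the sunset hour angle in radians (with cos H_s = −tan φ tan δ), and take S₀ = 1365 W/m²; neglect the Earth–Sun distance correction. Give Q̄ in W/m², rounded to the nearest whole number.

207 W/m²

−tan φ tan δ = −(1.9047)(0.0087) = -0.0166; H_s = arccos(-0.0166) = 90.95°. In radians, H_s = 1.5874.
H_s sin φ sin δ = 1.5874 × 0.8854 × 0.0087 = 0.0122.
cos φ cos δ sin H_s = 0.4648 × 1.0000 × 0.9999 = 0.4648.
Q̄ = (1365/π) × (0.0122 + 0.4648) = 434.49 × 0.4770 = 207.25 W/m².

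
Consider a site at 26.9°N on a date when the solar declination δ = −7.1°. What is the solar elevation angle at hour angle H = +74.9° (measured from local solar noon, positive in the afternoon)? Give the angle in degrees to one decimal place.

10.1°

With φ = 26.9°, δ = -7.1°, H = 74.90°: sin φ sin δ = -0.0559, cos φ cos δ cos H = 0.2305, so cos θ_z = 0.1746.
θ_z = arccos(0.1746) = 79.94°, so the elevation is 90° − 79.94° = 10.06°.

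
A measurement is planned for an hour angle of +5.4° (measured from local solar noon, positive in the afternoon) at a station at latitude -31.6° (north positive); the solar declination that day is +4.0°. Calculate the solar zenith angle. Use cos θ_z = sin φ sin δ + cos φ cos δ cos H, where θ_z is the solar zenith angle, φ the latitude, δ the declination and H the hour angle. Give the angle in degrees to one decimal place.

36.0°

cos θ_z = sin(-31.6°) sin(4.0°) + cos(-31.6°) cos(4.0°) cos(5.40°) = -0.0366 + 0.8459 = 0.8093.
θ_z = arccos(0.8093) = 35.97°.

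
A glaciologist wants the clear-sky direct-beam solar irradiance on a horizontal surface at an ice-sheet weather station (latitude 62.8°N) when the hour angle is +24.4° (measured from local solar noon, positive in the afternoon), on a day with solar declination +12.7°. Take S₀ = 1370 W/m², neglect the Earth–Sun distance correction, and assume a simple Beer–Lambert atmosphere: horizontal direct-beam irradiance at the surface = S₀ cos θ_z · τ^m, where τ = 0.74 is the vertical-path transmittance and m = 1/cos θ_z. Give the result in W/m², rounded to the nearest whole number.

500 W/m²

With φ = 62.8°, δ = 12.7°, H = 24.40°: sin φ sin δ = 0.1955, cos φ cos δ cos H = 0.4061, so cos θ_z = 0.6016.
Air mass m = 1/cos θ_z = 1/0.6016 = 1.662; τ^m = 0.74^1.662 = 0.6063.
Surface direct beam = 1370 × 0.6016 × 0.6063 = 499.71 W/m².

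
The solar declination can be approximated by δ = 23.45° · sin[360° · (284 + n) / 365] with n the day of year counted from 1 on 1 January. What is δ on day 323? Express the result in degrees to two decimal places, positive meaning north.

-20.03°

360 × (284 + 323) / 365 = 598.685°; sin(598.685°) = -0.8543.
δ = 23.45 × -0.8543 = -20.033° ≈ -20.03°.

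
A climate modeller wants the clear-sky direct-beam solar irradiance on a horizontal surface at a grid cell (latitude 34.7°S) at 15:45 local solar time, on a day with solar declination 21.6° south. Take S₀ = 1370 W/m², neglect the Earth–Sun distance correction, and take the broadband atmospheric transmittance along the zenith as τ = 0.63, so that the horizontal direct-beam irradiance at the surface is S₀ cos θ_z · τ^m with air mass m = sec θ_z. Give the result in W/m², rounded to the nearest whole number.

419 W/m²

Hour angle H = 15° × (15.75 − 12) = 56.25°.
With φ = -34.7°, δ = -21.6°, H = 56.25°: sin φ sin δ = 0.2096, cos φ cos δ cos H = 0.4247, so cos θ_z = 0.6343.
Air mass m = 1/cos θ_z = 1/0.6343 = 1.577; τ^m = 0.63^1.577 = 0.4826.
Surface direct beam = 1370 × 0.6343 × 0.4826 = 419.38 W/m².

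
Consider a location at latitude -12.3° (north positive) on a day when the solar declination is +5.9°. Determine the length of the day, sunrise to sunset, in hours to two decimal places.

11.83 hours

−tan φ tan δ = −(-0.2180)(0.1033) = 0.0225; H_s = arccos(0.0225) = 88.71°.
Day length = 2 H_s / 15° h⁻¹ = 177.42° / 15 = 11.828 h.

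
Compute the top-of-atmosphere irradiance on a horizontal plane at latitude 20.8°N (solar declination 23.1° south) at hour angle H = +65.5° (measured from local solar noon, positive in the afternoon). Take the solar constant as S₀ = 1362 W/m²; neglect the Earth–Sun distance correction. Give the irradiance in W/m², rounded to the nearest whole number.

cos θ_z = sin φ sin δ + cos φ cos δ cos H = (0.3551)(-0.3923) + (0.9348)(0.9198)(0.4147) = 0.2173.
Top-of-atmosphere irradiance = S₀ cos θ_z = 1362 × 0.2173 = 295.96 W/m².

296 W/m²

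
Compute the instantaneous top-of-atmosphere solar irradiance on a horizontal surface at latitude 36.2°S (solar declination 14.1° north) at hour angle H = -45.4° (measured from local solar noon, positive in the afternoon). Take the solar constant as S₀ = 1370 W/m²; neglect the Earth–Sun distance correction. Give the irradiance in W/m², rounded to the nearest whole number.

556 W/m²

cos θ_z = sin(-36.2°) sin(14.1°) + cos(-36.2°) cos(14.1°) cos(-45.40°) = -0.1439 + 0.5495 = 0.4056.
Top-of-atmosphere irradiance = S₀ cos θ_z = 1370 × 0.4056 = 555.67 W/m².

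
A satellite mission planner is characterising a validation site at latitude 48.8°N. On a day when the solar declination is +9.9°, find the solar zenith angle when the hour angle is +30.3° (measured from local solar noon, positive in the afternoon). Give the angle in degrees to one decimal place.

With φ = 48.8°, δ = 9.9°, H = 30.30°: sin φ sin δ = 0.1294, cos φ cos δ cos H = 0.5602, so cos θ_z = 0.6896.
θ_z = arccos(0.6896) = 46.40°.

46.4°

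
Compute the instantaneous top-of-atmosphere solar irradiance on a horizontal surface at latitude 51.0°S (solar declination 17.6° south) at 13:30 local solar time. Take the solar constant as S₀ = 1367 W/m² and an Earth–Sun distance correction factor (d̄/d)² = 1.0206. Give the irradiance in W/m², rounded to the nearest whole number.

1101 W/m²

Hour angle H = 15° × (13.5 − 12) = 22.50°.
With φ = -51.0°, δ = -17.6°, H = 22.50°: sin φ sin δ = 0.2350, cos φ cos δ cos H = 0.5542, so cos θ_z = 0.7892.
Top-of-atmosphere irradiance = S₀ (d̄/d)² cos θ_z = 1367 × 1.0206 × 0.7892 = 1101.06 W/m².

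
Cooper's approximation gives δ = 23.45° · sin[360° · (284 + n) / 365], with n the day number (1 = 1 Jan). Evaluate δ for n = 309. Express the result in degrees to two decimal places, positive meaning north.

360 × (284 + 309) / 365 = 584.877°; sin(584.877°) = -0.7056.
δ = 23.45 × -0.7056 = -16.546° ≈ -16.55°.

-16.55°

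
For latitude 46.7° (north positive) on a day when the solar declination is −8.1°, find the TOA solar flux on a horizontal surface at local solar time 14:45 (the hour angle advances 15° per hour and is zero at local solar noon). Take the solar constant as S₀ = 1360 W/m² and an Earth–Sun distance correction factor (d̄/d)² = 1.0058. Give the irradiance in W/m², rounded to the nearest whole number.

558 W/m²

Hour angle H = 15° × (14.75 − 12) = 41.25°.
cos θ_z = sin φ sin δ + cos φ cos δ cos H = (0.7278)(-0.1409) + (0.6858)(0.9900)(0.7518) = 0.4079.
Top-of-atmosphere irradiance = S₀ (d̄/d)² cos θ_z = 1360 × 1.0058 × 0.4079 = 557.96 W/m².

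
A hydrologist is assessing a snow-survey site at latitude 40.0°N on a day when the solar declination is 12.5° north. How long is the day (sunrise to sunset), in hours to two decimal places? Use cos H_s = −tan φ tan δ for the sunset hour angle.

13.43 hours

−tan φ tan δ = −(0.8391)(0.2217) = -0.1860; H_s = arccos(-0.1860) = 100.72°.
Day length = 2 H_s / 15° h⁻¹ = 201.44° / 15 = 13.429 h.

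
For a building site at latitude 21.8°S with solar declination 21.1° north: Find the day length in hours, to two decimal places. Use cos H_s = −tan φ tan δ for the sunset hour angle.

cos H_s = −tan(-21.8°) · tan(21.1°) = 0.1543, so H_s = arccos(0.1543) = 81.12°.
Day length = 2 H_s / 15° h⁻¹ = 162.24° / 15 = 10.816 h.

10.82 hours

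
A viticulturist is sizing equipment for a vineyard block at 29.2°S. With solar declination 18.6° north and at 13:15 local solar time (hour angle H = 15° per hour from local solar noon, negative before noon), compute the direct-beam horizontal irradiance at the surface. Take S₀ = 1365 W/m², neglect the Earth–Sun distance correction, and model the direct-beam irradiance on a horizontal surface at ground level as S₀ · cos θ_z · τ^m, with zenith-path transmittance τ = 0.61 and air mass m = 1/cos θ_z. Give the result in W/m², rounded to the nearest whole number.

390 W/m²

Hour angle H = 15° × (13.25 − 12) = 18.75°.
With φ = -29.2°, δ = 18.6°, H = 18.75°: sin φ sin δ = -0.1556, cos φ cos δ cos H = 0.7834, so cos θ_z = 0.6278.
Air mass m = 1/cos θ_z = 1/0.6278 = 1.593; τ^m = 0.61^1.593 = 0.4550.
Surface direct beam = 1365 × 0.6278 × 0.4550 = 389.91 W/m².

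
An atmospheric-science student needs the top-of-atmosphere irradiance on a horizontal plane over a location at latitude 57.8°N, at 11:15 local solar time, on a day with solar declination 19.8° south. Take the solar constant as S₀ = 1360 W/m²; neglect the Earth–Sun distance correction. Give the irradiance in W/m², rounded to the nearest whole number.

279 W/m²

Hour angle H = 15° × (11.25 − 12) = -11.25°.
cos θ_z = sin(57.8°) sin(-19.8°) + cos(57.8°) cos(-19.8°) cos(-11.25°) = -0.2866 + 0.4917 = 0.2051.
Top-of-atmosphere irradiance = S₀ cos θ_z = 1360 × 0.2051 = 278.94 W/m².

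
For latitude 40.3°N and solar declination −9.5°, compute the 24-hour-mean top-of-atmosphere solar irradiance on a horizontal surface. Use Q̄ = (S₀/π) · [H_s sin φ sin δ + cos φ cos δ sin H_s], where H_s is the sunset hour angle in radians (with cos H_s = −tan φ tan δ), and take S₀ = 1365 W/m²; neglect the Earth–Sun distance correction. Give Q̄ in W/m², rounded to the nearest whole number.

−tan φ tan δ = −(0.8481)(-0.1673) = 0.1419; H_s = arccos(0.1419) = 81.84°. In radians, H_s = 1.4284.
H_s sin φ sin δ = 1.4284 × 0.6468 × -0.1650 = -0.1524.
cos φ cos δ sin H_s = 0.7627 × 0.9863 × 0.9899 = 0.7447.
Q̄ = (1365/π) × (-0.1524 + 0.7447) = 434.49 × 0.5923 = 257.35 W/m².

257 W/m²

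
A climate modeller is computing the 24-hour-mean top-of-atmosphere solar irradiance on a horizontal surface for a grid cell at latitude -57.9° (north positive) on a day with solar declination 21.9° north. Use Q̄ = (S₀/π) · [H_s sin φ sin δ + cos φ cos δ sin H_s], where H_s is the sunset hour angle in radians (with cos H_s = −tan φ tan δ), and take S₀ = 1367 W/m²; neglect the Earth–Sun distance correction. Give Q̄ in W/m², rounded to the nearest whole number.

44 W/m²

cos H_s = −tan(-57.9°) · tan(21.9°) = 0.6408, so H_s = arccos(0.6408) = 50.15°. In radians, H_s = 0.8753.
H_s sin φ sin δ = 0.8753 × -0.8471 × 0.3730 = -0.2766.
cos φ cos δ sin H_s = 0.5314 × 0.9278 × 0.7677 = 0.3785.
Q̄ = (1367/π) × (-0.2766 + 0.3785) = 435.13 × 0.1019 = 44.34 W/m².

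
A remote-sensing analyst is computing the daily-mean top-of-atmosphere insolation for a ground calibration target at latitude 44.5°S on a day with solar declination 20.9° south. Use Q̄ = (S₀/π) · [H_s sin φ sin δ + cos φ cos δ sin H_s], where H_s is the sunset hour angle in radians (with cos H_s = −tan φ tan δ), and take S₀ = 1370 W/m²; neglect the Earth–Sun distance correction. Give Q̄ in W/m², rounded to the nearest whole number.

The sunset hour angle satisfies cos H_s = −tan φ tan δ = -0.3753, giving H_s = 112.04°. In radians, H_s = 1.9555.
H_s sin φ sin δ = 1.9555 × -0.7009 × -0.3567 = 0.4889.
cos φ cos δ sin H_s = 0.7133 × 0.9342 × 0.9269 = 0.6177.
Q̄ = (1370/π) × (0.4889 + 0.6177) = 436.08 × 1.1066 = 482.57 W/m².

483 W/m²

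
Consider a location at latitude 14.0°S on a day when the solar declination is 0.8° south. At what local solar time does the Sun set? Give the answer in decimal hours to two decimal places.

18.01 h

−tan φ tan δ = −(-0.2493)(-0.0140) = -0.0035; H_s = arccos(-0.0035) = 90.20°.
Sunset is at 12 + H_s/15 = 12 + 6.013 = 18.013 h local solar time.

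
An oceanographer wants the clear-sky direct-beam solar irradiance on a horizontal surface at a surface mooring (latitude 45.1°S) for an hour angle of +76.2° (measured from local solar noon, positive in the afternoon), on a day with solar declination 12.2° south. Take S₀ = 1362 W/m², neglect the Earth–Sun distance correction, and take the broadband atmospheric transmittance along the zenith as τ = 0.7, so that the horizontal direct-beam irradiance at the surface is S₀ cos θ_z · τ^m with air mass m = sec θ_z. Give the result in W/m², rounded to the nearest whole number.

138 W/m²

With φ = -45.1°, δ = -12.2°, H = 76.20°: sin φ sin δ = 0.1497, cos φ cos δ cos H = 0.1646, so cos θ_z = 0.3143.
Air mass m = 1/cos θ_z = 1/0.3143 = 3.182; τ^m = 0.7^3.182 = 0.3214.
Surface direct beam = 1362 × 0.3143 × 0.3214 = 137.58 W/m².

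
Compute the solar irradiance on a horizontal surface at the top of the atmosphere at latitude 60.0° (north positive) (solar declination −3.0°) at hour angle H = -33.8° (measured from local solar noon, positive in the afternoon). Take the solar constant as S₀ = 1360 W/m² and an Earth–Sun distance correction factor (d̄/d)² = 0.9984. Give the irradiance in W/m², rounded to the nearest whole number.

502 W/m²

cos θ_z = sin φ sin δ + cos φ cos δ cos H = (0.8660)(-0.0523) + (0.5000)(0.9986)(0.8310) = 0.3696.
Top-of-atmosphere irradiance = S₀ (d̄/d)² cos θ_z = 1360 × 0.9984 × 0.3696 = 501.85 W/m².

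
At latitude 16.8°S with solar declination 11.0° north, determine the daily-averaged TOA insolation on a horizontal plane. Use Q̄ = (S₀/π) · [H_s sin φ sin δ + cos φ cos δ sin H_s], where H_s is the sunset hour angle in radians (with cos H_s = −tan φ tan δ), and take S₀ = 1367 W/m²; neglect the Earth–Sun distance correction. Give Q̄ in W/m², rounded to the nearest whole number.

372 W/m²

cos H_s = −tan(-16.8°) · tan(11.0°) = 0.0587, so H_s = arccos(0.0587) = 86.63°. In radians, H_s = 1.5120.
H_s sin φ sin δ = 1.5120 × -0.2890 × 0.1908 = -0.0834.
cos φ cos δ sin H_s = 0.9573 × 0.9816 × 0.9983 = 0.9381.
Q̄ = (1367/π) × (-0.0834 + 0.9381) = 435.13 × 0.8547 = 371.91 W/m².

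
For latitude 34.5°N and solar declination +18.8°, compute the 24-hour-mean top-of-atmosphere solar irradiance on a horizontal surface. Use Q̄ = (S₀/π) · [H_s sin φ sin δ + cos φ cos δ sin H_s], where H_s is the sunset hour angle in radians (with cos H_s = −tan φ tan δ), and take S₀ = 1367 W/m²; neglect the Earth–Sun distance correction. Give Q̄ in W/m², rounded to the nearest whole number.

The sunset hour angle satisfies cos H_s = −tan φ tan δ = -0.2340, giving H_s = 103.53°. In radians, H_s = 1.8069.
H_s sin φ sin δ = 1.8069 × 0.5664 × 0.3223 = 0.3299.
cos φ cos δ sin H_s = 0.8241 × 0.9466 × 0.9723 = 0.7585.
Q̄ = (1367/π) × (0.3299 + 0.7585) = 435.13 × 1.0884 = 473.60 W/m².

474 W/m²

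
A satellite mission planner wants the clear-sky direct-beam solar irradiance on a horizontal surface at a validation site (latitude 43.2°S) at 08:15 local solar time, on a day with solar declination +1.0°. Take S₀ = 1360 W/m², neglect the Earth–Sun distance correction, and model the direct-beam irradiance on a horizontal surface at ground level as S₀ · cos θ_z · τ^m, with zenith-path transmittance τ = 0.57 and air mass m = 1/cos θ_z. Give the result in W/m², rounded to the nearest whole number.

Hour angle H = 15° × (8.25 − 12) = -56.25°.
With φ = -43.2°, δ = 1.0°, H = -56.25°: sin φ sin δ = -0.0119, cos φ cos δ cos H = 0.4049, so cos θ_z = 0.3930.
Air mass m = 1/cos θ_z = 1/0.3930 = 2.545; τ^m = 0.57^2.545 = 0.2392.
Surface direct beam = 1360 × 0.3930 × 0.2392 = 127.85 W/m².

128 W/m²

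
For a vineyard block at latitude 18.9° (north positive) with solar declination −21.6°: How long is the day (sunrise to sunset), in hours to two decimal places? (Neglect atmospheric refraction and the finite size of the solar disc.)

10.96 hours

The sunset hour angle satisfies cos H_s = −tan φ tan δ = 0.1356, giving H_s = 82.21°.
Day length = 2 H_s / 15° h⁻¹ = 164.42° / 15 = 10.961 h.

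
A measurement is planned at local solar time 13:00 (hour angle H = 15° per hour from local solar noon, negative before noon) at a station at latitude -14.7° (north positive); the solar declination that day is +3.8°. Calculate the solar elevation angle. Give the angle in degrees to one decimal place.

66.3°

Hour angle H = 15° × (13 − 12) = 15.00°.
cos θ_z = sin(-14.7°) sin(3.8°) + cos(-14.7°) cos(3.8°) cos(15.00°) = -0.0168 + 0.9323 = 0.9155.
θ_z = arccos(0.9155) = 23.72°, so the elevation is 90° − 23.72° = 66.28°.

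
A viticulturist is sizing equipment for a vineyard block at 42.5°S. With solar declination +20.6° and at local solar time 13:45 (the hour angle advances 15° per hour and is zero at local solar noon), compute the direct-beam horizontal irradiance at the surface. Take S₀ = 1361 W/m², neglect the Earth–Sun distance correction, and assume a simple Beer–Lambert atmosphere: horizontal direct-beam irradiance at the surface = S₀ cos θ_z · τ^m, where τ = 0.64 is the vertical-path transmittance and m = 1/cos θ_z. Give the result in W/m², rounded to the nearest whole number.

Hour angle H = 15° × (13.75 − 12) = 26.25°.
cos θ_z = sin(-42.5°) sin(20.6°) + cos(-42.5°) cos(20.6°) cos(26.25°) = -0.2377 + 0.6190 = 0.3813.
Air mass m = 1/cos θ_z = 1/0.3813 = 2.623; τ^m = 0.64^2.623 = 0.3102.
Surface direct beam = 1361 × 0.3813 × 0.3102 = 160.98 W/m².

161 W/m²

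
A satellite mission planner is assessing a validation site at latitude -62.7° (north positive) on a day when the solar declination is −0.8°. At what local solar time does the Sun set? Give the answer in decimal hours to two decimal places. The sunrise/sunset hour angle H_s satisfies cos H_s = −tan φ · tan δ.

cos H_s = −tan(-62.7°) · tan(-0.8°) = -0.0271, so H_s = arccos(-0.0271) = 91.55°.
Sunset is at 12 + H_s/15 = 12 + 6.103 = 18.103 h local solar time.

18.10 h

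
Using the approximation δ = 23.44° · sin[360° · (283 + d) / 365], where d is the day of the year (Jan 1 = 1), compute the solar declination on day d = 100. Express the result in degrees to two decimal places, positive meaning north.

+7.15°

360 × (283 + 100) / 365 = 377.753°; sin(377.753°) = 0.3049.
δ = 23.44 × 0.3049 = 7.147° ≈ +7.15°.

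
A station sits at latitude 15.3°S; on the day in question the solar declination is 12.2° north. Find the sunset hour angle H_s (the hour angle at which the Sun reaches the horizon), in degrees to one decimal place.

−tan φ tan δ = −(-0.2736)(0.2162) = 0.0592; H_s = arccos(0.0592) = 86.61°.

86.6°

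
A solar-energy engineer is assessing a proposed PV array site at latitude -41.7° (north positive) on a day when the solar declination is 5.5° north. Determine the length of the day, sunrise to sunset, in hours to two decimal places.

The sunset hour angle satisfies cos H_s = −tan φ tan δ = 0.0858, giving H_s = 85.08°.
Day length = 2 H_s / 15° h⁻¹ = 170.16° / 15 = 11.344 h.

11.34 hours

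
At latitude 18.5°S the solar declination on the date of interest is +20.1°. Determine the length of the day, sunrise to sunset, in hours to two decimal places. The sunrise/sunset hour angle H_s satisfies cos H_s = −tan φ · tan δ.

cos H_s = −tan(-18.5°) · tan(20.1°) = 0.1224, so H_s = arccos(0.1224) = 82.97°.
Day length = 2 H_s / 15° h⁻¹ = 165.94° / 15 = 11.063 h.

11.06 hours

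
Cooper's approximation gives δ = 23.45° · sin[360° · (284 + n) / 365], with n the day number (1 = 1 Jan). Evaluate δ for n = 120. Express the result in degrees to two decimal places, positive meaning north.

360 × (284 + 120) / 365 = 398.466°; sin(398.466°) = 0.6221.
δ = 23.45 × 0.6221 = 14.588° ≈ +14.59°.

+14.59°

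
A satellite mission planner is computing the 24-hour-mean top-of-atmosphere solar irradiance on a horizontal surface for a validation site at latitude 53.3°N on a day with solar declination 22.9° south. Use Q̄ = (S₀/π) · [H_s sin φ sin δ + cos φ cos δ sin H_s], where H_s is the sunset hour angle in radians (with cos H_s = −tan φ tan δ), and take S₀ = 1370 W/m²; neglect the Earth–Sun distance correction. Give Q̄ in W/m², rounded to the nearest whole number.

66 W/m²

The sunset hour angle satisfies cos H_s = −tan φ tan δ = 0.5667, giving H_s = 55.48°. In radians, H_s = 0.9683.
H_s sin φ sin δ = 0.9683 × 0.8018 × -0.3891 = -0.3021.
cos φ cos δ sin H_s = 0.5976 × 0.9212 × 0.8239 = 0.4536.
Q̄ = (1370/π) × (-0.3021 + 0.4536) = 436.08 × 0.1515 = 66.07 W/m².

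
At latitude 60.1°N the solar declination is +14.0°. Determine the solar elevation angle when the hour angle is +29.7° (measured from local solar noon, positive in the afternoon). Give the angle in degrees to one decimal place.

cos θ_z = sin φ sin δ + cos φ cos δ cos H = (0.8669)(0.2419) + (0.4985)(0.9703)(0.8686) = 0.6298.
θ_z = arccos(0.6298) = 50.96°, so the elevation is 90° − 50.96° = 39.04°.

39.0°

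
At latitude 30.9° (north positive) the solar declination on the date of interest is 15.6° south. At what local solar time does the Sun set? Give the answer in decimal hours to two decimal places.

−tan φ tan δ = −(0.5985)(-0.2792) = 0.1671; H_s = arccos(0.1671) = 80.38°.
Sunset is at 12 + H_s/15 = 12 + 5.359 = 17.359 h local solar time.

17.36 h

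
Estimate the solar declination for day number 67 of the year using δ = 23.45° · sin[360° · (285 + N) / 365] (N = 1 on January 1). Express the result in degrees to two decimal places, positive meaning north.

360 × (285 + 67) / 365 = 347.178°; sin(347.178°) = -0.2219.
δ = 23.45 × -0.2219 = -5.204° ≈ -5.20°.

-5.20°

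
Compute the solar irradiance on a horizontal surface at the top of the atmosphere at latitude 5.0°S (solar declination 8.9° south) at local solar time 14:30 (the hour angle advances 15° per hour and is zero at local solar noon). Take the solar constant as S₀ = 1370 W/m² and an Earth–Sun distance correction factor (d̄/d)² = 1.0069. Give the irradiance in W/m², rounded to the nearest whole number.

1096 W/m²

Hour angle H = 15° × (14.5 − 12) = 37.50°.
cos θ_z = sin(-5.0°) sin(-8.9°) + cos(-5.0°) cos(-8.9°) cos(37.50°) = 0.0135 + 0.7808 = 0.7943.
Top-of-atmosphere irradiance = S₀ (d̄/d)² cos θ_z = 1370 × 1.0069 × 0.7943 = 1095.70 W/m².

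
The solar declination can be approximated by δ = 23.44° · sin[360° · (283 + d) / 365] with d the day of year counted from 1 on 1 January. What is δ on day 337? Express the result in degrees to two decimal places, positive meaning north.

360 × (283 + 337) / 365 = 611.507°; sin(611.507°) = -0.9484.
δ = 23.44 × -0.9484 = -22.230° ≈ -22.23°.

-22.23°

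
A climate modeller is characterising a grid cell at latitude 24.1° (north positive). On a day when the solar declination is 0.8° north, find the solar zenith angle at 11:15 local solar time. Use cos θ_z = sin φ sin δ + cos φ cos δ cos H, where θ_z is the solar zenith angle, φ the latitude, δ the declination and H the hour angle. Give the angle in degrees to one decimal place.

Hour angle H = 15° × (11.25 − 12) = -11.25°.
cos θ_z = sin φ sin δ + cos φ cos δ cos H = (0.4083)(0.0140) + (0.9128)(0.9999)(0.9808) = 0.9009.
θ_z = arccos(0.9009) = 25.72°.

25.7°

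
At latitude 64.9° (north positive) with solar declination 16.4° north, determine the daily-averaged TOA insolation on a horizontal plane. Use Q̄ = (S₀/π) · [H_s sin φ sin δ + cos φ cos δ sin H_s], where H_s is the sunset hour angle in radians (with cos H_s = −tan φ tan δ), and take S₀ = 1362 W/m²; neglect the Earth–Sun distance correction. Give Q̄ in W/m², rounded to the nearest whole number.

−tan φ tan δ = −(2.1348)(0.2943) = -0.6283; H_s = arccos(-0.6283) = 128.92°. In radians, H_s = 2.2501.
H_s sin φ sin δ = 2.2501 × 0.9056 × 0.2823 = 0.5752.
cos φ cos δ sin H_s = 0.4242 × 0.9593 × 0.7780 = 0.3166.
Q̄ = (1362/π) × (0.5752 + 0.3166) = 433.54 × 0.8918 = 386.63 W/m².

387 W/m²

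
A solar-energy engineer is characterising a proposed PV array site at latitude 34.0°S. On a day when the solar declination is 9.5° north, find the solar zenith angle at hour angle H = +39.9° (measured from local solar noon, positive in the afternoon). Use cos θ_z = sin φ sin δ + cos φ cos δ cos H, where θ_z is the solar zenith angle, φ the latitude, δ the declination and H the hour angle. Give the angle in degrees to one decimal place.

cos θ_z = sin(-34.0°) sin(9.5°) + cos(-34.0°) cos(9.5°) cos(39.90°) = -0.0923 + 0.6273 = 0.5350.
θ_z = arccos(0.5350) = 57.66°.

57.7°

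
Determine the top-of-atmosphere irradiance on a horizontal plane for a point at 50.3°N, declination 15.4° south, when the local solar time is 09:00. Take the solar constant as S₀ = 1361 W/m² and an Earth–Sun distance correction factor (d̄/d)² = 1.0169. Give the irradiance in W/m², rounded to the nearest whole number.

Hour angle H = 15° × (9 − 12) = -45.00°.
cos θ_z = sin(50.3°) sin(-15.4°) + cos(50.3°) cos(-15.4°) cos(-45.00°) = -0.2043 + 0.4355 = 0.2312.
Top-of-atmosphere irradiance = S₀ (d̄/d)² cos θ_z = 1361 × 1.0169 × 0.2312 = 319.98 W/m².

320 W/m²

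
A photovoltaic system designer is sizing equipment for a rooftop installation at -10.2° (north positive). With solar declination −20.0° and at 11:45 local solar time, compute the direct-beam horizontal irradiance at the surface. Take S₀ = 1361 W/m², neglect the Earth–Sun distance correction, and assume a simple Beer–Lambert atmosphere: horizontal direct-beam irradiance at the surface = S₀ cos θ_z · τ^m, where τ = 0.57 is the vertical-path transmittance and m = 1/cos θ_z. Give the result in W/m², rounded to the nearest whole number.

756 W/m²

Hour angle H = 15° × (11.75 − 12) = -3.75°.
cos θ_z = sin φ sin δ + cos φ cos δ cos H = (-0.1771)(-0.3420) + (0.9842)(0.9397)(0.9979) = 0.9835.
Air mass m = 1/cos θ_z = 1/0.9835 = 1.017; τ^m = 0.57^1.017 = 0.5646.
Surface direct beam = 1361 × 0.9835 × 0.5646 = 755.74 W/m².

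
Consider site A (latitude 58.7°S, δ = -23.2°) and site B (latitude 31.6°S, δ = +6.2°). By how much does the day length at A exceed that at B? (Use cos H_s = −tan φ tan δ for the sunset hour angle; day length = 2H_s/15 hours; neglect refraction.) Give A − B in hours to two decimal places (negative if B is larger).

A: H_s = arccos(−tan -58.7° · tan -23.2°) = 134.82°, so 2H_s/15 = 17.9760 h.
B: H_s = arccos(−tan -31.6° · tan 6.2°) = 86.17°, so 2H_s/15 = 11.4893 h.
A − B = 17.9760 − 11.4893 = 6.4867 h.

+6.49 h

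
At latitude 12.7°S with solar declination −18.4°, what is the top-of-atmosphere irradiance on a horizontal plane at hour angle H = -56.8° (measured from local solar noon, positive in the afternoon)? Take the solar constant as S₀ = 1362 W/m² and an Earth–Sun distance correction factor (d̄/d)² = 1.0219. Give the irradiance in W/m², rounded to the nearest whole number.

cos θ_z = sin φ sin δ + cos φ cos δ cos H = (-0.2198)(-0.3156) + (0.9755)(0.9489)(0.5476) = 0.5763.
Top-of-atmosphere irradiance = S₀ (d̄/d)² cos θ_z = 1362 × 1.0219 × 0.5763 = 802.11 W/m².

802 W/m²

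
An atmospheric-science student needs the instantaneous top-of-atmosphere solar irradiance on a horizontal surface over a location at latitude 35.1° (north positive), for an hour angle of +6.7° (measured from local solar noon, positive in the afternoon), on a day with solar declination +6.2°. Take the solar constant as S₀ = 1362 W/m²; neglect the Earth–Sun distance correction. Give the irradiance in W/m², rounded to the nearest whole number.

cos θ_z = sin(35.1°) sin(6.2°) + cos(35.1°) cos(6.2°) cos(6.70°) = 0.0621 + 0.8078 = 0.8699.
Top-of-atmosphere irradiance = S₀ cos θ_z = 1362 × 0.8699 = 1184.80 W/m².

1185 W/m²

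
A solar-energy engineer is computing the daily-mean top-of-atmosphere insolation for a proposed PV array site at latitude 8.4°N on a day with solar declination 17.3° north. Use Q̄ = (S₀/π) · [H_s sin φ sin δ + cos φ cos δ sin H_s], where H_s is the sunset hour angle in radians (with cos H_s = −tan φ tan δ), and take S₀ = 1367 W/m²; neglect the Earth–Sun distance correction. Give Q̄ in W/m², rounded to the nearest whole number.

441 W/m²

The sunset hour angle satisfies cos H_s = −tan φ tan δ = -0.0460, giving H_s = 92.64°. In radians, H_s = 1.6169.
H_s sin φ sin δ = 1.6169 × 0.1461 × 0.2974 = 0.0703.
cos φ cos δ sin H_s = 0.9893 × 0.9548 × 0.9989 = 0.9435.
Q̄ = (1367/π) × (0.0703 + 0.9435) = 435.13 × 1.0138 = 441.13 W/m².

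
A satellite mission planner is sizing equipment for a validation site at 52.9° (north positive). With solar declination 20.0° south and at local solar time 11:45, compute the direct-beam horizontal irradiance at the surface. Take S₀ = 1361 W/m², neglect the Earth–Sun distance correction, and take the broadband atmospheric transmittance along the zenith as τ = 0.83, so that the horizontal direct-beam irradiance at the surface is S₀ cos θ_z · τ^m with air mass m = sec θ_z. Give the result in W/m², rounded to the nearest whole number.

Hour angle H = 15° × (11.75 − 12) = -3.75°.
cos θ_z = sin φ sin δ + cos φ cos δ cos H = (0.7976)(-0.3420) + (0.6032)(0.9397)(0.9979) = 0.2929.
Air mass m = 1/cos θ_z = 1/0.2929 = 3.414; τ^m = 0.83^3.414 = 0.5293.
Surface direct beam = 1361 × 0.2929 × 0.5293 = 211.00 W/m².

211 W/m²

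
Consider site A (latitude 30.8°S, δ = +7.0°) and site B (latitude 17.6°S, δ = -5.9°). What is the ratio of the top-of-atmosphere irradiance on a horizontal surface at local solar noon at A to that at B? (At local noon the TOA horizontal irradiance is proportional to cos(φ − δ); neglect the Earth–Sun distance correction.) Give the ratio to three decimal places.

0.807

A: cos θ_z = cos(-30.8° − (7.0°)) = 0.7902.
B: cos θ_z = cos(-17.6° − (-5.9°)) = 0.9792.
Ratio A/B = 0.7902 / 0.9792 = 0.8070.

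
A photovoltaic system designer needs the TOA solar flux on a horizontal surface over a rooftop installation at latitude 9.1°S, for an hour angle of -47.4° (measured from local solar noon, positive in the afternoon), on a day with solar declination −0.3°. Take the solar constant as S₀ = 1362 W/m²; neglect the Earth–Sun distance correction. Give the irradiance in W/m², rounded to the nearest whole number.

911 W/m²

With φ = -9.1°, δ = -0.3°, H = -47.40°: sin φ sin δ = 0.0008, cos φ cos δ cos H = 0.6683, so cos θ_z = 0.6691.
Top-of-atmosphere irradiance = S₀ cos θ_z = 1362 × 0.6691 = 911.31 W/m².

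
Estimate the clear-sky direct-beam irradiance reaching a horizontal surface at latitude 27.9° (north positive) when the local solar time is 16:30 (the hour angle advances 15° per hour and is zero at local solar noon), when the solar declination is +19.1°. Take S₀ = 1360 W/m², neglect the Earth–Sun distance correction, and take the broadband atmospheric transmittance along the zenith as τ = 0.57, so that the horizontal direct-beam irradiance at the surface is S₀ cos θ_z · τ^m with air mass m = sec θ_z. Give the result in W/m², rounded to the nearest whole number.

Hour angle H = 15° × (16.5 − 12) = 67.50°.
cos θ_z = sin φ sin δ + cos φ cos δ cos H = (0.4679)(0.3272) + (0.8838)(0.9449)(0.3827) = 0.4727.
Air mass m = 1/cos θ_z = 1/0.4727 = 2.116; τ^m = 0.57^2.116 = 0.3044.
Surface direct beam = 1360 × 0.4727 × 0.3044 = 195.69 W/m².

196 W/m²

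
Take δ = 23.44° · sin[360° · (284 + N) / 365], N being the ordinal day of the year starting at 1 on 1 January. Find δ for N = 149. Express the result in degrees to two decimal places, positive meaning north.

+21.59°

360 × (284 + 149) / 365 = 427.068°; sin(427.068°) = 0.9210.
δ = 23.44 × 0.9210 = 21.588° ≈ +21.59°.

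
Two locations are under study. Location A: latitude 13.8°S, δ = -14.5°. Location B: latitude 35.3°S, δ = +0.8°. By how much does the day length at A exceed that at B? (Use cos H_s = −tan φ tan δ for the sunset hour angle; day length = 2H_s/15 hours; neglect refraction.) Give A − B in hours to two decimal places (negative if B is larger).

+0.56 h

A: H_s = arccos(−tan -13.8° · tan -14.5°) = 93.64°, so 2H_s/15 = 12.4853 h.
B: H_s = arccos(−tan -35.3° · tan 0.8°) = 89.43°, so 2H_s/15 = 11.9240 h.
A − B = 12.4853 − 11.9240 = 0.5613 h.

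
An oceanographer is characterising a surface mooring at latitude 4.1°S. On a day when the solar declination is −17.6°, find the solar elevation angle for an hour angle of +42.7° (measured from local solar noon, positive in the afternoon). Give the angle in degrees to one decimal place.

With φ = -4.1°, δ = -17.6°, H = 42.70°: sin φ sin δ = 0.0216, cos φ cos δ cos H = 0.6987, so cos θ_z = 0.7203.
θ_z = arccos(0.7203) = 43.92°, so the elevation is 90° − 43.92° = 46.08°.

46.1°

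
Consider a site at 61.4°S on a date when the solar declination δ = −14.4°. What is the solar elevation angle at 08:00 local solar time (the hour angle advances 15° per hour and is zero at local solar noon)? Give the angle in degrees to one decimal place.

26.8°

Hour angle H = 15° × (8 − 12) = -60.00°.
cos θ_z = sin φ sin δ + cos φ cos δ cos H = (-0.8780)(-0.2487) + (0.4787)(0.9686)(0.5000) = 0.4502.
θ_z = arccos(0.4502) = 63.24°, so the elevation is 90° − 63.24° = 26.76°.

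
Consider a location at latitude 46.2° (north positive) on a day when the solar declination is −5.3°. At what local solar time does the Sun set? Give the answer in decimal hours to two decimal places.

cos H_s = −tan(46.2°) · tan(-5.3°) = 0.0967, so H_s = arccos(0.0967) = 84.45°.
Sunset is at 12 + H_s/15 = 12 + 5.630 = 17.630 h local solar time.

17.63 h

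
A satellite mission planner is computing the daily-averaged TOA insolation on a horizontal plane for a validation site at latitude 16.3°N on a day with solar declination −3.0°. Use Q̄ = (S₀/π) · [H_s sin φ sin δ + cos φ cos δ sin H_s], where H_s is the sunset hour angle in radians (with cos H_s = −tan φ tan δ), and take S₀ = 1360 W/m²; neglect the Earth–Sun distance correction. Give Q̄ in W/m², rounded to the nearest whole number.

405 W/m²

−tan φ tan δ = −(0.2924)(-0.0524) = 0.0153; H_s = arccos(0.0153) = 89.12°. In radians, H_s = 1.5554.
H_s sin φ sin δ = 1.5554 × 0.2807 × -0.0523 = -0.0228.
cos φ cos δ sin H_s = 0.9598 × 0.9986 × 0.9999 = 0.9584.
Q̄ = (1360/π) × (-0.0228 + 0.9584) = 432.90 × 0.9356 = 405.02 W/m².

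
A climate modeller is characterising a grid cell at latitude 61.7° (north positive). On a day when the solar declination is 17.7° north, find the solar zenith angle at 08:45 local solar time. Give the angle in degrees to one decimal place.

55.6°

Hour angle H = 15° × (8.75 − 12) = -48.75°.
With φ = 61.7°, δ = 17.7°, H = -48.75°: sin φ sin δ = 0.2677, cos φ cos δ cos H = 0.2978, so cos θ_z = 0.5655.
θ_z = arccos(0.5655) = 55.56°.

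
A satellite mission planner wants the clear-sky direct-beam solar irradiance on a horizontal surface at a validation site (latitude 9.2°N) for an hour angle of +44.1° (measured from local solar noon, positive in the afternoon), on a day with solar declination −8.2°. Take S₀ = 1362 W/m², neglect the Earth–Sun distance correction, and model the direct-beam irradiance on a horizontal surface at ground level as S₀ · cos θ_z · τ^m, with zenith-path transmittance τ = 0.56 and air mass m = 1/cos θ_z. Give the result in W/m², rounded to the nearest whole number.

394 W/m²

cos θ_z = sin(9.2°) sin(-8.2°) + cos(9.2°) cos(-8.2°) cos(44.10°) = -0.0228 + 0.7016 = 0.6788.
Air mass m = 1/cos θ_z = 1/0.6788 = 1.473; τ^m = 0.56^1.473 = 0.4257.
Surface direct beam = 1362 × 0.6788 × 0.4257 = 393.57 W/m².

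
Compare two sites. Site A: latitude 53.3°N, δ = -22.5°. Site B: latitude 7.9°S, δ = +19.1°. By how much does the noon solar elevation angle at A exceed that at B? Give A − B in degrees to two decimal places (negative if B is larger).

A: 90° − |53.3 − (-22.5)| = 14.20°.
B: 90° − |-7.9 − (19.1)| = 63.00°.
A − B = 14.20 − 63.00 = -48.80°.

-48.80°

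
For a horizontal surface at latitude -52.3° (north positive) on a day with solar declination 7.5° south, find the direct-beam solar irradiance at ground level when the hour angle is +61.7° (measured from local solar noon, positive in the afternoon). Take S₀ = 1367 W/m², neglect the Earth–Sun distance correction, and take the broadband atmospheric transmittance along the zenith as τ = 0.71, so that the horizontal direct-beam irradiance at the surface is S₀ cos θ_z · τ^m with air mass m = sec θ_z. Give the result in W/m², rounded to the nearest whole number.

222 W/m²

cos θ_z = sin(-52.3°) sin(-7.5°) + cos(-52.3°) cos(-7.5°) cos(61.70°) = 0.1033 + 0.2874 = 0.3907.
Air mass m = 1/cos θ_z = 1/0.3907 = 2.560; τ^m = 0.71^2.560 = 0.4161.
Surface direct beam = 1367 × 0.3907 × 0.4161 = 222.23 W/m².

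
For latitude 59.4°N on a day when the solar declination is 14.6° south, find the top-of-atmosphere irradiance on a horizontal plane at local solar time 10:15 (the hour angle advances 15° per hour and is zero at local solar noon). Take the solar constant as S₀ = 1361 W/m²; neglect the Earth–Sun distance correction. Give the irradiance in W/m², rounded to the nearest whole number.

306 W/m²

Hour angle H = 15° × (10.25 − 12) = -26.25°.
With φ = 59.4°, δ = -14.6°, H = -26.25°: sin φ sin δ = -0.2170, cos φ cos δ cos H = 0.4418, so cos θ_z = 0.2248.
Top-of-atmosphere irradiance = S₀ cos θ_z = 1361 × 0.2248 = 305.95 W/m².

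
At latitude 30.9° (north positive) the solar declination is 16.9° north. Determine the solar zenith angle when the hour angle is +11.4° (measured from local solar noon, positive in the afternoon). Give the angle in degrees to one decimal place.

17.4°

cos θ_z = sin(30.9°) sin(16.9°) + cos(30.9°) cos(16.9°) cos(11.40°) = 0.1493 + 0.8048 = 0.9541.
θ_z = arccos(0.9541) = 17.43°.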